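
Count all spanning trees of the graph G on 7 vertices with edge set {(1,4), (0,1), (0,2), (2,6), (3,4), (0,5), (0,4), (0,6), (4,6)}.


By Kirchhoff's matrix tree theorem, the number of spanning trees equals
the determinant of any cofactor of the Laplacian matrix L.
G has 7 vertices and 9 edges.
Computing the (6 x 6) cofactor determinant gives 21.

21


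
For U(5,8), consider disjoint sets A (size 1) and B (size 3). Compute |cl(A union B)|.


|A union B| = 1 + 3 = 4 (disjoint).
In U(5,8), cl(S) = S if |S| < 5, else cl(S) = E.
Since 4 < 5, cl(A union B) = A union B.
|cl(A union B)| = 4.

4


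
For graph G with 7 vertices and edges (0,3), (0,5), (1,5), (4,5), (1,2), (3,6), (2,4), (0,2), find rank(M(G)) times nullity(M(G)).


r(M) = |V| - c = 7 - 1 = 6.
nullity = |E| - r(M) = 8 - 6 = 2.
Product = 6 * 2 = 12.

12


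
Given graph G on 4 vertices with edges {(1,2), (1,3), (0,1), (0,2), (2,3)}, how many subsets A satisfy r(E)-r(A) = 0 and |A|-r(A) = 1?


R(x,y) = sum over A in 2^E of x^(r(E)-r(A)) * y^(|A|-r(A)).
G has 4 vertices, 5 edges. r(E) = 3.
Enumerate all 2^5 = 32 subsets.
Count subsets with r(E)-r(A)=0 and |A|-r(A)=1: 5.

5


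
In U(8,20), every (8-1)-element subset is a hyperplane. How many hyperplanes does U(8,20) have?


Hyperplanes of U(8,20) are flats of rank 7.
In a uniform matroid, these are exactly the (7)-element subsets.
Count = C(20,7) = 20! / (7! * 13!) = 77520.

77520


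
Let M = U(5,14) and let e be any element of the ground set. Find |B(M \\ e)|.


Deleting e from U(5,14) gives U(5,13) since n > r.
Bases of U(5,13) = (13 choose 5) = 1287.

1287


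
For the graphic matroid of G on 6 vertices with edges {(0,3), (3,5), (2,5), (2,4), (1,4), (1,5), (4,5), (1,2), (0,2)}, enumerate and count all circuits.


A circuit in a graphic matroid = edge set of a simple cycle.
G has 6 vertices and 9 edges.
Enumerating all minimal edge subsets forming cycles...
Total circuits found: 12.

12


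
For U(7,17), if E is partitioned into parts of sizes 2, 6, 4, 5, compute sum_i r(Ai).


r(Ai) = min(|Ai|, 7) for each part.
Sum = min(2,7) + min(6,7) + min(4,7) + min(5,7)
    = 2 + 6 + 4 + 5
    = 17.

17


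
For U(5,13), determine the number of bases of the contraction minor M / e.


Contracting e from U(5,13) gives U(4,12).
Bases of U(4,12) = C(12,4) = 12! / (4! * 8!) = 495.

495


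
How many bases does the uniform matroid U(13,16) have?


Bases of U(13,16) are all 13-element subsets of the 16-element ground set.
Number of bases = C(16,13).
(16 choose 13) = 560.

560


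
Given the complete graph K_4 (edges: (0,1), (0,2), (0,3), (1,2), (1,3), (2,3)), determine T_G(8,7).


T(K_4; x,y) = x^3 + 3x^2 + 4xy + 2x + y^3 + 3y^2 + 2y.
Substituting x=8, y=7:
= 512 + 192 + 224 + 16 + 343 + 147 + 14
= 1448.

1448


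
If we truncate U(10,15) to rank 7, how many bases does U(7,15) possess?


Truncating U(10,15) to rank 7 gives U(7,15).
Bases of U(7,15) are all 7-element subsets of 15 elements.
Number of bases = (15 choose 7) = 6435.

6435


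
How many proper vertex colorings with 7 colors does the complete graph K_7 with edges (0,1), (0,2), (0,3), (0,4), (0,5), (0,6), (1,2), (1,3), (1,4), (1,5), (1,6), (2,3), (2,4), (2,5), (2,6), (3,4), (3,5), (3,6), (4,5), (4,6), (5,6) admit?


P(K_7, k) = k(k-1)(k-2)...(k-6).
P(7) = (7) * (6) * (5) * (4) * (3) * (2) * (1) = 5040.

5040


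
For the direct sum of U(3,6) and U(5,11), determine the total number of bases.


Bases of a direct sum M1 + M2: |B| = |B(M1)| * |B(M2)|.
|B(U(3,6))| = C(6,3) = 20.
|B(U(5,11))| = C(11,5) = 462.
Total bases = 20 * 462 = 9240.

9240


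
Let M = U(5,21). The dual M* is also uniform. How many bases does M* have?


The dual of U(r,n) is U(n-r, n) = U(16,21).
Bases of U(16,21) are all (16)-element subsets.
|B(M*)| = (21 choose 16) = 20349.

20349


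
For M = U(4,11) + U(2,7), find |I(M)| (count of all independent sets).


For a direct sum, |I(M1+M2)| = |I(M1)| * |I(M2)|.
|I(U(4,11))| = sum C(11,k) for k=0..4 = 562.
|I(U(2,7))| = sum C(7,k) for k=0..2 = 29.
Total = 562 * 29 = 16298.

16298


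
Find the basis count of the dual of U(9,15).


The dual of U(r,n) is U(n-r, n) = U(6,15).
Bases of U(6,15) are all (6)-element subsets.
|B(M*)| = (15 choose 6) = 5005.

5005


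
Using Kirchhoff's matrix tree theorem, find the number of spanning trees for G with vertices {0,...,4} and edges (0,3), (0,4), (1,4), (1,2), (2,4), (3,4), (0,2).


By Kirchhoff's matrix tree theorem, the number of spanning trees equals
the determinant of any cofactor of the Laplacian matrix L.
G has 5 vertices and 7 edges.
Computing the (4 x 4) cofactor determinant gives 21.

21


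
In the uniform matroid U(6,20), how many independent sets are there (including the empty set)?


Independent sets of U(6,20) are all subsets of size <= 6.
Count = (20 choose 0) + (20 choose 1) + (20 choose 2) + (20 choose 3) + (20 choose 4) + (20 choose 5) + (20 choose 6)
     = 1 + 20 + 190 + 1140 + 4845 + 15504 + 38760
     = 60460.

60460


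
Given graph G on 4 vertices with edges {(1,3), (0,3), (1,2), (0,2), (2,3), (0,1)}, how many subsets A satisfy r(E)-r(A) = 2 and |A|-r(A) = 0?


R(x,y) = sum over A in 2^E of x^(r(E)-r(A)) * y^(|A|-r(A)).
G has 4 vertices, 6 edges. r(E) = 3.
Enumerate all 2^6 = 64 subsets.
Count subsets with r(E)-r(A)=2 and |A|-r(A)=0: 6.

6


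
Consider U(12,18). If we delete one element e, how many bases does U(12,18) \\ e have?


Deleting e from U(12,18) gives U(12,17) since n > r.
Bases of U(12,17) = C(17,12) = 6188.

6188


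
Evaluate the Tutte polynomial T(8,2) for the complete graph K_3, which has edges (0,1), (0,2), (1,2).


T(K_3; x,y) = x^2 + x + y.
T(8,2) = 64 + 8 + 2 = 74.

74


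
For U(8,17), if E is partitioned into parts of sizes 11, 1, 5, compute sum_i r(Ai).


r(Ai) = min(|Ai|, 8) for each part.
Sum = min(11,8) + min(1,8) + min(5,8)
    = 8 + 1 + 5
    = 14.

14


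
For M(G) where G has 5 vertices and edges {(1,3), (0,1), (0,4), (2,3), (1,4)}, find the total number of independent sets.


An independent set in a graphic matroid is an acyclic edge subset.
G has 5 vertices and 5 edges.
Enumerate all 2^5 = 32 subsets, checking for acyclicity.
Total independent sets = 28.

28


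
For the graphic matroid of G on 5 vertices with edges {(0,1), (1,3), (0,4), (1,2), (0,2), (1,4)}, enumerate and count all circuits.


A circuit in a graphic matroid = edge set of a simple cycle.
G has 5 vertices and 6 edges.
Enumerating all minimal edge subsets forming cycles...
Total circuits found: 3.

3


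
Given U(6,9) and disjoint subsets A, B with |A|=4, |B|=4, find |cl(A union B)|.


|A union B| = 4 + 4 = 8 (disjoint).
In U(6,9), cl(S) = S if |S| < 6, else cl(S) = E.
Since 8 >= 6, cl(A union B) = E.
|cl(A union B)| = 9.

9


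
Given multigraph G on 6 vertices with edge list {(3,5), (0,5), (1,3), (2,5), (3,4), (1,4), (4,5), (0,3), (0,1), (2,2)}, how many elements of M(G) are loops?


In a graphic matroid, a loop is a self-loop edge (u,u) with rank 0.
Examining all 10 edges for self-loops...
Self-loops found: (2,2)
Number of loops = 1.

1


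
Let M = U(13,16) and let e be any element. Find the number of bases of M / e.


Contracting e from U(13,16) gives U(12,15).
Bases of U(12,15) = C(15,12) = 455.

455


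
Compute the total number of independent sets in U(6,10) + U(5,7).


For a direct sum, |I(M1+M2)| = |I(M1)| * |I(M2)|.
|I(U(6,10))| = sum C(10,k) for k=0..6 = 848.
|I(U(5,7))| = sum C(7,k) for k=0..5 = 120.
Total = 848 * 120 = 101760.

101760


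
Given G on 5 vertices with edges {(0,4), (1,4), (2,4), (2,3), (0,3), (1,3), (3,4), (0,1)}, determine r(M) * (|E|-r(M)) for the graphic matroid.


r(M) = |V| - c = 5 - 1 = 4.
nullity = |E| - r(M) = 8 - 4 = 4.
Product = 4 * 4 = 16.

16


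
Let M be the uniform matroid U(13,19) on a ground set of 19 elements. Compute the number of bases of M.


Bases of U(13,19) are all 13-element subsets of the 19-element ground set.
Number of bases = C(19,13).
(19 choose 13) = 27132.

27132


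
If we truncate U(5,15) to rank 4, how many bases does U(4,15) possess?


Truncating U(5,15) to rank 4 gives U(4,15).
Bases of U(4,15) are all 4-element subsets of 15 elements.
Number of bases = (15 choose 4) = 1365.

1365


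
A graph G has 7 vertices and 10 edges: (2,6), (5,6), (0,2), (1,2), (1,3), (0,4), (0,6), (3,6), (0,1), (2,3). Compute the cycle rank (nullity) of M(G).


Cycle rank (nullity) = |E| - r(M) = |E| - (|V| - c).
|E| = 10, |V| = 7, c = 1.
Nullity = 10 - (7 - 1) = 10 - 6 = 4.

4


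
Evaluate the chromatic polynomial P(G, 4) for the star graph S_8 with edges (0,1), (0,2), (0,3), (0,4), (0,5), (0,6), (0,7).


P(tree, k) = k * (k-1)^(7) for any tree on 8 vertices.
P(4) = 4 * 3^7 = 4 * 2187 = 8748.

8748


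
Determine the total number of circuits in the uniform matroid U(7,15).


In U(7,15), circuits are the (8)-element subsets.
Any set of 8 elements is dependent, and removing any one element gives
an independent set of size 7, so it is a minimal dependent set.
Number of circuits = (15 choose 8) = 6435.

6435


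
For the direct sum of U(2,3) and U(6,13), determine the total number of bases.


Bases of a direct sum M1 + M2: |B| = |B(M1)| * |B(M2)|.
|B(U(2,3))| = C(3,2) = 3.
|B(U(6,13))| = C(13,6) = 1716.
Total bases = 3 * 1716 = 5148.

5148


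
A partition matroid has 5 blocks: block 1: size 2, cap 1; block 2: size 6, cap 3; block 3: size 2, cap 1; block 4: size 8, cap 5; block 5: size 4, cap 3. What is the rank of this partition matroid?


Rank of a partition matroid = sum of min(|Si|, ci) for each block.
= min(2,1) + min(6,3) + min(2,1) + min(8,5) + min(4,3)
= 1 + 3 + 1 + 5 + 3
= 13.

13


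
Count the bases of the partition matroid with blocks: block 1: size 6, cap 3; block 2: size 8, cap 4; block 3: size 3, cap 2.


A basis picks exactly ci elements from block i.
Number of bases = product of C(|Si|, ci).
= C(6,3) * C(8,4) * C(3,2)
= 20 * 70 * 3
= 4200.

4200


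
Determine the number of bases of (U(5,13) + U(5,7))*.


(M1+M2)* = M1* + M2*.
M1* = U(8,13), bases: C(13,8) = 1287.
M2* = U(2,7), bases: C(7,2) = 21.
|B(M*)| = 1287 * 21 = 27027.

27027


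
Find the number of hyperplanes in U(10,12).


Hyperplanes of U(10,12) are flats of rank 9.
In a uniform matroid, these are exactly the (9)-element subsets.
Count = C(12,9) = 220.

220


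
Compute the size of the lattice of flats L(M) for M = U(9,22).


Flats of U(9,22): every subset of size < 9 is a flat, plus E itself.
Count = (22 choose 0) + (22 choose 1) + (22 choose 2) + (22 choose 3) + (22 choose 4) + (22 choose 5) + (22 choose 6) + (22 choose 7) + (22 choose 8) + 1
     = 1 + 22 + 231 + 1540 + 7315 + 26334 + 74613 + 170544 + 319770 + 1
     = 600371.

600371


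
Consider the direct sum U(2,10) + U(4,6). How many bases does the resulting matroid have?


Bases of a direct sum M1 + M2: |B| = |B(M1)| * |B(M2)|.
|B(U(2,10))| = C(10,2) = 45.
|B(U(4,6))| = C(6,4) = 15.
Total bases = 45 * 15 = 675.

675


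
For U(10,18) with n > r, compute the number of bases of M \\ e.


Deleting e from U(10,18) gives U(10,17) since n > r.
Bases of U(10,17) = (17 choose 10) = 19448.

19448


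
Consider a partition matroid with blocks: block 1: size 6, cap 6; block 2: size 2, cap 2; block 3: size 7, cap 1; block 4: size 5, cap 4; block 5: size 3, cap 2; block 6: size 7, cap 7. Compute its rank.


Rank of a partition matroid = sum of min(|Si|, ci) for each block.
= min(6,6) + min(2,2) + min(7,1) + min(5,4) + min(3,2) + min(7,7)
= 6 + 2 + 1 + 4 + 2 + 7
= 22.

22


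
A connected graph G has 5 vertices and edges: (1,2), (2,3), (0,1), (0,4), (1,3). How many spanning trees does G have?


By Kirchhoff's matrix tree theorem, the number of spanning trees equals
the determinant of any cofactor of the Laplacian matrix L.
G has 5 vertices and 5 edges.
Computing the (4 x 4) cofactor determinant gives 3.

3


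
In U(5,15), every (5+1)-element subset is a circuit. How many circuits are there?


In U(5,15), circuits are the (6)-element subsets.
Any set of 6 elements is dependent, and removing any one element gives
an independent set of size 5, so it is a minimal dependent set.
Number of circuits = (15 choose 6) = 5005.

5005


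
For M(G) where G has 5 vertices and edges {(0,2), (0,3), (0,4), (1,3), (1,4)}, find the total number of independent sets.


An independent set in a graphic matroid is an acyclic edge subset.
G has 5 vertices and 5 edges.
Enumerate all 2^5 = 32 subsets, checking for acyclicity.
Total independent sets = 30.

30


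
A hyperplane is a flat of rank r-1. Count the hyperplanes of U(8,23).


Hyperplanes of U(8,23) are flats of rank 7.
In a uniform matroid, these are exactly the (7)-element subsets.
Count = C(23,7) = 23! / (7! * 16!) = 245157.

245157


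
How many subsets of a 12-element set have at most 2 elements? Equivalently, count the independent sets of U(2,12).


Independent sets of U(2,12) are all subsets of size <= 2.
Count = C(12,0) + C(12,1) + C(12,2)
     = 1 + 12 + 66
     = 79.

79


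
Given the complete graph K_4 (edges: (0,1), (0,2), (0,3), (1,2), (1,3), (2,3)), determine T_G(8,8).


T(K_4; x,y) = x^3 + 3x^2 + 4xy + 2x + y^3 + 3y^2 + 2y.
Substituting x=8, y=8:
= 512 + 192 + 256 + 16 + 512 + 192 + 16
= 1696.

1696


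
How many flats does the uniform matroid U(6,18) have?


Flats of U(6,18): every subset of size < 6 is a flat, plus E itself.
Count = (18 choose 0) + (18 choose 1) + (18 choose 2) + (18 choose 3) + (18 choose 4) + (18 choose 5) + 1
     = 1 + 18 + 153 + 816 + 3060 + 8568 + 1
     = 12617.

12617


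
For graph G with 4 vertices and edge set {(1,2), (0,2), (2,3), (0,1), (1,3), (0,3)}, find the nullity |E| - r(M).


Cycle rank (nullity) = |E| - r(M) = |E| - (|V| - c).
|E| = 6, |V| = 4, c = 1.
Nullity = 6 - (4 - 1) = 6 - 3 = 3.

3


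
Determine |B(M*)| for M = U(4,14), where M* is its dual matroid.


The dual of U(r,n) is U(n-r, n) = U(10,14).
Bases of U(10,14) are all (10)-element subsets.
|B(M*)| = C(14,10) = 1001.

1001


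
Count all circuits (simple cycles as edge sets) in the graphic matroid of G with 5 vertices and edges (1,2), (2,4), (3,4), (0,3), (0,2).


A circuit in a graphic matroid = edge set of a simple cycle.
G has 5 vertices and 5 edges.
Enumerating all minimal edge subsets forming cycles...
Total circuits found: 1.

1


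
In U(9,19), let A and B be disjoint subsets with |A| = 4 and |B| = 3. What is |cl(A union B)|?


|A union B| = 4 + 3 = 7 (disjoint).
In U(9,19), cl(S) = S if |S| < 9, else cl(S) = E.
Since 7 < 9, cl(A union B) = A union B.
|cl(A union B)| = 7.

7


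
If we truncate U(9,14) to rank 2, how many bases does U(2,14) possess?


Truncating U(9,14) to rank 2 gives U(2,14).
Bases of U(2,14) are all 2-element subsets of 14 elements.
Number of bases = (14 choose 2) = 91.

91


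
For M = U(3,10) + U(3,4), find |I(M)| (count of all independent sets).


For a direct sum, |I(M1+M2)| = |I(M1)| * |I(M2)|.
|I(U(3,10))| = sum C(10,k) for k=0..3 = 176.
|I(U(3,4))| = sum C(4,k) for k=0..3 = 15.
Total = 176 * 15 = 2640.

2640


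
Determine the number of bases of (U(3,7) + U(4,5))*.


(M1+M2)* = M1* + M2*.
M1* = U(4,7), bases: C(7,4) = 35.
M2* = U(1,5), bases: C(5,1) = 5.
|B(M*)| = 35 * 5 = 175.

175


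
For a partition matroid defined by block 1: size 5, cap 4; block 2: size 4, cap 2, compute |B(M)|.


A basis picks exactly ci elements from block i.
Number of bases = product of C(|Si|, ci).
= C(5,4) * C(4,2)
= 5 * 6
= 30.

30


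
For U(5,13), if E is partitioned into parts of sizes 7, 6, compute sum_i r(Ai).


r(Ai) = min(|Ai|, 5) for each part.
Sum = min(7,5) + min(6,5)
    = 5 + 5
    = 10.

10


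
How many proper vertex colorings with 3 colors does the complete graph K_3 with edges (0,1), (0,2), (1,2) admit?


P(K_3, k) = k(k-1)(k-2)...(k-2).
P(3) = (3) * (2) * (1) = 6.

6


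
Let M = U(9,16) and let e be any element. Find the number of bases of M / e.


Contracting e from U(9,16) gives U(8,15).
Bases of U(8,15) = C(15,8) = 15! / (8! * 7!) = 6435.

6435


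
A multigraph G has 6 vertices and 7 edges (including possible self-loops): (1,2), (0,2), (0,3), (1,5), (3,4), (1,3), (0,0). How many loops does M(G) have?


In a graphic matroid, a loop is a self-loop edge (u,u) with rank 0.
Examining all 7 edges for self-loops...
Self-loops found: (0,0)
Number of loops = 1.

1


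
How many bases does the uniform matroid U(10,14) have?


Bases of U(10,14) are all 10-element subsets of the 14-element ground set.
Number of bases = C(14,10).
(14 choose 10) = 1001.

1001


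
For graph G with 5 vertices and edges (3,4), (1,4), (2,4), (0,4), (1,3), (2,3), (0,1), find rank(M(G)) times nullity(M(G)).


r(M) = |V| - c = 5 - 1 = 4.
nullity = |E| - r(M) = 7 - 4 = 3.
Product = 4 * 3 = 12.

12


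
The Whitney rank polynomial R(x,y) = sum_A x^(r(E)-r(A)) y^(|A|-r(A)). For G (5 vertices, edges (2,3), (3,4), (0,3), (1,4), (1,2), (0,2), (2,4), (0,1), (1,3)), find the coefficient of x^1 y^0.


R(x,y) = sum over A in 2^E of x^(r(E)-r(A)) * y^(|A|-r(A)).
G has 5 vertices, 9 edges. r(E) = 4.
Enumerate all 2^9 = 512 subsets.
Count subsets with r(E)-r(A)=1 and |A|-r(A)=0: 77.

77


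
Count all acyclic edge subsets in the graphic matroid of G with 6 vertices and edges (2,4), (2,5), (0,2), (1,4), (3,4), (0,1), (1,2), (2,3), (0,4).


An independent set in a graphic matroid is an acyclic edge subset.
G has 6 vertices and 9 edges.
Enumerate all 2^9 = 512 subsets, checking for acyclicity.
Total independent sets = 256.

256


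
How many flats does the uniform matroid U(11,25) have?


Flats of U(11,25): every subset of size < 11 is a flat, plus E itself.
Count = C(25,0) + C(25,1) + C(25,2) + C(25,3) + C(25,4) + C(25,5) + C(25,6) + C(25,7) + C(25,8) + C(25,9) + C(25,10) + 1
     = 1 + 25 + 300 + 2300 + 12650 + 53130 + 177100 + 480700 + 1081575 + 2042975 + 3268760 + 1
     = 7119517.

7119517


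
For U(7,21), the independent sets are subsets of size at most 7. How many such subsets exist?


Independent sets of U(7,21) are all subsets of size <= 7.
Count = (21 choose 0) + (21 choose 1) + (21 choose 2) + (21 choose 3) + (21 choose 4) + (21 choose 5) + (21 choose 6) + (21 choose 7)
     = 1 + 21 + 210 + 1330 + 5985 + 20349 + 54264 + 116280
     = 198440.

198440


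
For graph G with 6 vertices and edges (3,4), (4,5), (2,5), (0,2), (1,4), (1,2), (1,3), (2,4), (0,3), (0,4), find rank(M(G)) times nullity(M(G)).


r(M) = |V| - c = 6 - 1 = 5.
nullity = |E| - r(M) = 10 - 5 = 5.
Product = 5 * 5 = 25.

25


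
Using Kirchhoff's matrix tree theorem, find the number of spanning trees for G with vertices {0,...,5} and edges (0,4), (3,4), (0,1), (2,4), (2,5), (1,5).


By Kirchhoff's matrix tree theorem, the number of spanning trees equals
the determinant of any cofactor of the Laplacian matrix L.
G has 6 vertices and 6 edges.
Computing the (5 x 5) cofactor determinant gives 5.

5


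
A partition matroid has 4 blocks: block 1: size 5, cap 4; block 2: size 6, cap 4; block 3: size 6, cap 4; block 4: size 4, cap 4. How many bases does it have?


A basis picks exactly ci elements from block i.
Number of bases = product of C(|Si|, ci).
= C(5,4) * C(6,4) * C(6,4) * C(4,4)
= 5 * 15 * 15 * 1
= 1125.

1125


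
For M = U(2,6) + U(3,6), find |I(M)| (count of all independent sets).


For a direct sum, |I(M1+M2)| = |I(M1)| * |I(M2)|.
|I(U(2,6))| = sum C(6,k) for k=0..2 = 22.
|I(U(3,6))| = sum C(6,k) for k=0..3 = 42.
Total = 22 * 42 = 924.

924


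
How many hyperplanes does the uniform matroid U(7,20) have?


Hyperplanes of U(7,20) are flats of rank 6.
In a uniform matroid, these are exactly the (6)-element subsets.
Count = (20 choose 6) = 38760.

38760


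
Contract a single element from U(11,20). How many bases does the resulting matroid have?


Contracting e from U(11,20) gives U(10,19).
Bases of U(10,19) = (19 choose 10) = 92378.

92378


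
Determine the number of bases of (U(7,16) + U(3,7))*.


(M1+M2)* = M1* + M2*.
M1* = U(9,16), bases: C(16,9) = 11440.
M2* = U(4,7), bases: C(7,4) = 35.
|B(M*)| = 11440 * 35 = 400400.

400400


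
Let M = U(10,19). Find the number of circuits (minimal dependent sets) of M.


In U(10,19), circuits are the (11)-element subsets.
Any set of 11 elements is dependent, and removing any one element gives
an independent set of size 10, so it is a minimal dependent set.
Number of circuits = (19 choose 11) = 75582.

75582


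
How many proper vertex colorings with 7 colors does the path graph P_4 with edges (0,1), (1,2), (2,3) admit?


P(P_4, k) = k * (k-1)^(3).
P(7) = 7 * 6^3 = 7 * 216 = 1512.

1512


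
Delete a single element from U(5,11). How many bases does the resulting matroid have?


Deleting e from U(5,11) gives U(5,10) since n > r.
Bases of U(5,10) = (10 choose 5) = 252.

252


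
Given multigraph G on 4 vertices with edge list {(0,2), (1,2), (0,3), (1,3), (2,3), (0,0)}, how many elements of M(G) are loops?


In a graphic matroid, a loop is a self-loop edge (u,u) with rank 0.
Examining all 6 edges for self-loops...
Self-loops found: (0,0)
Number of loops = 1.

1


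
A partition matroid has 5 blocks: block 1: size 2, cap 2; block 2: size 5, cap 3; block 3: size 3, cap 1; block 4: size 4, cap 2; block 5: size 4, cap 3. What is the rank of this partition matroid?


Rank of a partition matroid = sum of min(|Si|, ci) for each block.
= min(2,2) + min(5,3) + min(3,1) + min(4,2) + min(4,3)
= 2 + 3 + 1 + 2 + 3
= 11.

11


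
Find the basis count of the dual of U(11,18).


The dual of U(r,n) is U(n-r, n) = U(7,18).
Bases of U(7,18) are all (7)-element subsets.
|B(M*)| = C(18,7) = 31824.

31824


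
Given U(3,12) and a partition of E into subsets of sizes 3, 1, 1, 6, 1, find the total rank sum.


r(Ai) = min(|Ai|, 3) for each part.
Sum = min(3,3) + min(1,3) + min(1,3) + min(6,3) + min(1,3)
    = 3 + 1 + 1 + 3 + 1
    = 9.

9


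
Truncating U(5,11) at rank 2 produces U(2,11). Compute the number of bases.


Truncating U(5,11) to rank 2 gives U(2,11).
Bases of U(2,11) are all 2-element subsets of 11 elements.
Number of bases = C(11,2) = (11 * 10) / (1 * 2) = 55.

55


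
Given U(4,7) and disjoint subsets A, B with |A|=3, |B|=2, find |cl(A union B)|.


|A union B| = 3 + 2 = 5 (disjoint).
In U(4,7), cl(S) = S if |S| < 4, else cl(S) = E.
Since 5 >= 4, cl(A union B) = E.
|cl(A union B)| = 7.

7


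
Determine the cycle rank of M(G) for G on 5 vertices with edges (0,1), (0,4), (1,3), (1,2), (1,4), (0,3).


Cycle rank (nullity) = |E| - r(M) = |E| - (|V| - c).
|E| = 6, |V| = 5, c = 1.
Nullity = 6 - (5 - 1) = 6 - 4 = 2.

2


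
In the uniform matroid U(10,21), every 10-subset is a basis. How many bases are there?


Bases of U(10,21) are all 10-element subsets of the 21-element ground set.
Number of bases = C(21,10).
C(21,10) = 21! / (10! * 11!) = 352716.

352716


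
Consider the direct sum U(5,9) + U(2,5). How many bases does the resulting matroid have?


Bases of a direct sum M1 + M2: |B| = |B(M1)| * |B(M2)|.
|B(U(5,9))| = C(9,5) = 126.
|B(U(2,5))| = C(5,2) = 10.
Total bases = 126 * 10 = 1260.

1260


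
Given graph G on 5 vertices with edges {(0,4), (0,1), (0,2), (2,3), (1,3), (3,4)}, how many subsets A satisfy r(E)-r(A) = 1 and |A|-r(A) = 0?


R(x,y) = sum over A in 2^E of x^(r(E)-r(A)) * y^(|A|-r(A)).
G has 5 vertices, 6 edges. r(E) = 4.
Enumerate all 2^6 = 64 subsets.
Count subsets with r(E)-r(A)=1 and |A|-r(A)=0: 20.

20


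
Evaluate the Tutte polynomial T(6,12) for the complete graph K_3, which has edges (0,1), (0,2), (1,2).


T(K_3; x,y) = x^2 + x + y.
T(6,12) = 36 + 6 + 12 = 54.

54


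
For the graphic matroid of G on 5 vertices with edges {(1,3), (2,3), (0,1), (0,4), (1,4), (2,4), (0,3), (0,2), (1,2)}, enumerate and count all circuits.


A circuit in a graphic matroid = edge set of a simple cycle.
G has 5 vertices and 9 edges.
Enumerating all minimal edge subsets forming cycles...
Total circuits found: 22.

22


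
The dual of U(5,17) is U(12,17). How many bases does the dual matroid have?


The dual of U(r,n) is U(n-r, n) = U(12,17).
Bases of U(12,17) are all (12)-element subsets.
|B(M*)| = (17 choose 12) = 6188.

6188


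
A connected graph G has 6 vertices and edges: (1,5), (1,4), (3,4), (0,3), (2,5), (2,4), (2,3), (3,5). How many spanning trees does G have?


By Kirchhoff's matrix tree theorem, the number of spanning trees equals
the determinant of any cofactor of the Laplacian matrix L.
G has 6 vertices and 8 edges.
Computing the (5 x 5) cofactor determinant gives 24.

24


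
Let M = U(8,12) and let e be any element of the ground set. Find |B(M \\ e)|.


Deleting e from U(8,12) gives U(8,11) since n > r.
Bases of U(8,11) = C(11,8) = 165.

165


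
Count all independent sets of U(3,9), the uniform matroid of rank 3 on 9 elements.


Independent sets of U(3,9) are all subsets of size <= 3.
Count = C(9,0) + C(9,1) + C(9,2) + C(9,3)
     = 1 + 9 + 36 + 84
     = 130.

130


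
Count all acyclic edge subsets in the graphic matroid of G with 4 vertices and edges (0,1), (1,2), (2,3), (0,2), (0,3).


An independent set in a graphic matroid is an acyclic edge subset.
G has 4 vertices and 5 edges.
Enumerate all 2^5 = 32 subsets, checking for acyclicity.
Total independent sets = 24.

24


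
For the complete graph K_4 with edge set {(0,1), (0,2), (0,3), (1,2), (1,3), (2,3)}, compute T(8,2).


T(K_4; x,y) = x^3 + 3x^2 + 4xy + 2x + y^3 + 3y^2 + 2y.
Substituting x=8, y=2:
= 512 + 192 + 64 + 16 + 8 + 12 + 4
= 808.

808


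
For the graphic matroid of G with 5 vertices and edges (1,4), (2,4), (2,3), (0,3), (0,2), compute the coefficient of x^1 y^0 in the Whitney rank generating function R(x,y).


R(x,y) = sum over A in 2^E of x^(r(E)-r(A)) * y^(|A|-r(A)).
G has 5 vertices, 5 edges. r(E) = 4.
Enumerate all 2^5 = 32 subsets.
Count subsets with r(E)-r(A)=1 and |A|-r(A)=0: 9.

9


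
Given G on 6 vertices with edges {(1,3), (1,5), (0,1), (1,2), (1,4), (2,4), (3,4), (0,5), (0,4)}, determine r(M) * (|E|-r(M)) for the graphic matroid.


r(M) = |V| - c = 6 - 1 = 5.
nullity = |E| - r(M) = 9 - 5 = 4.
Product = 5 * 4 = 20.

20


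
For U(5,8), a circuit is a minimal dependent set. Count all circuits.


In U(5,8), circuits are the (6)-element subsets.
Any set of 6 elements is dependent, and removing any one element gives
an independent set of size 5, so it is a minimal dependent set.
Number of circuits = C(8,6) = 8! / (6! * 2!) = 28.

28


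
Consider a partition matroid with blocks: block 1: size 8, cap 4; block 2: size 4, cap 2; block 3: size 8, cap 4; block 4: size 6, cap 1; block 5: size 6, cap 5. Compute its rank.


Rank of a partition matroid = sum of min(|Si|, ci) for each block.
= min(8,4) + min(4,2) + min(8,4) + min(6,1) + min(6,5)
= 4 + 2 + 4 + 1 + 5
= 16.

16


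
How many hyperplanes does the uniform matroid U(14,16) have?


Hyperplanes of U(14,16) are flats of rank 13.
In a uniform matroid, these are exactly the (13)-element subsets.
Count = C(16,13) = 16! / (13! * 3!) = 560.

560


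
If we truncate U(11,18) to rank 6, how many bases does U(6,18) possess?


Truncating U(11,18) to rank 6 gives U(6,18).
Bases of U(6,18) are all 6-element subsets of 18 elements.
Number of bases = C(18,6) = 18564.

18564


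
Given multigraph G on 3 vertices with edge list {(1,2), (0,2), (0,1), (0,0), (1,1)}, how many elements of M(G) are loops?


In a graphic matroid, a loop is a self-loop edge (u,u) with rank 0.
Examining all 5 edges for self-loops...
Self-loops found: (0,0), (1,1)
Number of loops = 2.

2


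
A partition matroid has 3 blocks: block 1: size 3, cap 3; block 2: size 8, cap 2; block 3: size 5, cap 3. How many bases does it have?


A basis picks exactly ci elements from block i.
Number of bases = product of C(|Si|, ci).
= C(3,3) * C(8,2) * C(5,3)
= 1 * 28 * 10
= 280.

280


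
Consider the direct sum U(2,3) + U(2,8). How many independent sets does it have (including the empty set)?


For a direct sum, |I(M1+M2)| = |I(M1)| * |I(M2)|.
|I(U(2,3))| = sum C(3,k) for k=0..2 = 7.
|I(U(2,8))| = sum C(8,k) for k=0..2 = 37.
Total = 7 * 37 = 259.

259


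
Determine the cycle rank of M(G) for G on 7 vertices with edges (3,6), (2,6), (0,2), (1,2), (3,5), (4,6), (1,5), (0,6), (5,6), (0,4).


Cycle rank (nullity) = |E| - r(M) = |E| - (|V| - c).
|E| = 10, |V| = 7, c = 1.
Nullity = 10 - (7 - 1) = 10 - 6 = 4.

4


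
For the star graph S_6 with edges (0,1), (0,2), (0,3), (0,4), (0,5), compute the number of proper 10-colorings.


P(tree, k) = k * (k-1)^(5) for any tree on 6 vertices.
P(10) = 10 * 9^5 = 10 * 59049 = 590490.

590490


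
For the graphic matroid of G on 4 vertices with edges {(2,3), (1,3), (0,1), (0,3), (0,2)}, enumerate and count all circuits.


A circuit in a graphic matroid = edge set of a simple cycle.
G has 4 vertices and 5 edges.
Enumerating all minimal edge subsets forming cycles...
Total circuits found: 3.

3


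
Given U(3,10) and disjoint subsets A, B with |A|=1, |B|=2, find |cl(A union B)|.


|A union B| = 1 + 2 = 3 (disjoint).
In U(3,10), cl(S) = S if |S| < 3, else cl(S) = E.
Since 3 >= 3, cl(A union B) = E.
|cl(A union B)| = 10.

10


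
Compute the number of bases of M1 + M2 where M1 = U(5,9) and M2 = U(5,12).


Bases of a direct sum M1 + M2: |B| = |B(M1)| * |B(M2)|.
|B(U(5,9))| = C(9,5) = 126.
|B(U(5,12))| = C(12,5) = 792.
Total bases = 126 * 792 = 99792.

99792


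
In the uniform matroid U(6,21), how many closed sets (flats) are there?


Flats of U(6,21): every subset of size < 6 is a flat, plus E itself.
Count = (21 choose 0) + (21 choose 1) + (21 choose 2) + (21 choose 3) + (21 choose 4) + (21 choose 5) + 1
     = 1 + 21 + 210 + 1330 + 5985 + 20349 + 1
     = 27897.

27897


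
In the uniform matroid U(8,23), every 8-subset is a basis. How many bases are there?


Bases of U(8,23) are all 8-element subsets of the 23-element ground set.
Number of bases = C(23,8).
C(23,8) = 23! / (8! * 15!) = 490314.

490314


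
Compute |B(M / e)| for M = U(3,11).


Contracting e from U(3,11) gives U(2,10).
Bases of U(2,10) = C(10,2) = 10! / (2! * 8!) = 45.

45


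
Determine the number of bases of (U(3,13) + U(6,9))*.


(M1+M2)* = M1* + M2*.
M1* = U(10,13), bases: C(13,10) = 286.
M2* = U(3,9), bases: C(9,3) = 84.
|B(M*)| = 286 * 84 = 24024.

24024


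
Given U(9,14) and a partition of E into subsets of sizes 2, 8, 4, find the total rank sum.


r(Ai) = min(|Ai|, 9) for each part.
Sum = min(2,9) + min(8,9) + min(4,9)
    = 2 + 8 + 4
    = 14.

14


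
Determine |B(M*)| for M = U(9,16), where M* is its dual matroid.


The dual of U(r,n) is U(n-r, n) = U(7,16).
Bases of U(7,16) are all (7)-element subsets.
|B(M*)| = (16 choose 7) = 11440.

11440


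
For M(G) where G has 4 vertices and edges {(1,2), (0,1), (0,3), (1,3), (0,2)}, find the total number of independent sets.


An independent set in a graphic matroid is an acyclic edge subset.
G has 4 vertices and 5 edges.
Enumerate all 2^5 = 32 subsets, checking for acyclicity.
Total independent sets = 24.

24


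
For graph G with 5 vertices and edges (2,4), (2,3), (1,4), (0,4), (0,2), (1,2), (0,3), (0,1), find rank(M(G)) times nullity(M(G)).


r(M) = |V| - c = 5 - 1 = 4.
nullity = |E| - r(M) = 8 - 4 = 4.
Product = 4 * 4 = 16.

16


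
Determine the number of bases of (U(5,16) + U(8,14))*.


(M1+M2)* = M1* + M2*.
M1* = U(11,16), bases: C(16,11) = 4368.
M2* = U(6,14), bases: C(14,6) = 3003.
|B(M*)| = 4368 * 3003 = 13117104.

13117104


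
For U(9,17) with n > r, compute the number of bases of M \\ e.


Deleting e from U(9,17) gives U(9,16) since n > r.
Bases of U(9,16) = C(16,9) = 16! / (9! * 7!) = 11440.

11440


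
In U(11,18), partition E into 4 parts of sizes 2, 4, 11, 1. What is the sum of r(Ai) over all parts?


r(Ai) = min(|Ai|, 11) for each part.
Sum = min(2,11) + min(4,11) + min(11,11) + min(1,11)
    = 2 + 4 + 11 + 1
    = 18.

18


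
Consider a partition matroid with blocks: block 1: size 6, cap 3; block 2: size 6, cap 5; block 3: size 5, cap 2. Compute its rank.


Rank of a partition matroid = sum of min(|Si|, ci) for each block.
= min(6,3) + min(6,5) + min(5,2)
= 3 + 5 + 2
= 10.

10


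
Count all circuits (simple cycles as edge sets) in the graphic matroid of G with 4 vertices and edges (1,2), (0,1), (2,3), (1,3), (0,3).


A circuit in a graphic matroid = edge set of a simple cycle.
G has 4 vertices and 5 edges.
Enumerating all minimal edge subsets forming cycles...
Total circuits found: 3.

3


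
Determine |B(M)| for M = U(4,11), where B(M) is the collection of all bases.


Bases of U(4,11) are all 4-element subsets of the 11-element ground set.
Number of bases = C(11,4).
C(11,4) = 11! / (4! * 7!) = 330.

330


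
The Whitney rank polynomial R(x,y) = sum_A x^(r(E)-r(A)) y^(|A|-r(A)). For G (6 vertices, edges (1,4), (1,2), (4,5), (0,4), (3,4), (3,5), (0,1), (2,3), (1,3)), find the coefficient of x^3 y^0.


R(x,y) = sum over A in 2^E of x^(r(E)-r(A)) * y^(|A|-r(A)).
G has 6 vertices, 9 edges. r(E) = 5.
Enumerate all 2^9 = 512 subsets.
Count subsets with r(E)-r(A)=3 and |A|-r(A)=0: 36.

36


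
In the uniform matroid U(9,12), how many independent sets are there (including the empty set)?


Independent sets of U(9,12) are all subsets of size <= 9.
Count = C(12,0) + C(12,1) + C(12,2) + C(12,3) + C(12,4) + C(12,5) + C(12,6) + C(12,7) + C(12,8) + C(12,9)
     = 1 + 12 + 66 + 220 + 495 + 792 + 924 + 792 + 495 + 220
     = 4017.

4017


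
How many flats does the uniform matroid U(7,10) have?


Flats of U(7,10): every subset of size < 7 is a flat, plus E itself.
Count = (10 choose 0) + (10 choose 1) + (10 choose 2) + (10 choose 3) + (10 choose 4) + (10 choose 5) + (10 choose 6) + 1
     = 1 + 10 + 45 + 120 + 210 + 252 + 210 + 1
     = 849.

849


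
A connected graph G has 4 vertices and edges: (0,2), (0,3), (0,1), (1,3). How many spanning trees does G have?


By Kirchhoff's matrix tree theorem, the number of spanning trees equals
the determinant of any cofactor of the Laplacian matrix L.
G has 4 vertices and 4 edges.
Computing the (3 x 3) cofactor determinant gives 3.

3


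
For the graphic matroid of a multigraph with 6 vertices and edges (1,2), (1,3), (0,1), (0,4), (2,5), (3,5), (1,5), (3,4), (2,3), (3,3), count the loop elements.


In a graphic matroid, a loop is a self-loop edge (u,u) with rank 0.
Examining all 10 edges for self-loops...
Self-loops found: (3,3)
Number of loops = 1.

1


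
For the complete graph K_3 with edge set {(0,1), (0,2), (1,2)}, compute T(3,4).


T(K_3; x,y) = x^2 + x + y.
T(3,4) = 9 + 3 + 4 = 16.

16


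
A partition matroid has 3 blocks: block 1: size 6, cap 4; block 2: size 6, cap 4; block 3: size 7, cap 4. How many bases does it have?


A basis picks exactly ci elements from block i.
Number of bases = product of C(|Si|, ci).
= C(6,4) * C(6,4) * C(7,4)
= 15 * 15 * 35
= 7875.

7875


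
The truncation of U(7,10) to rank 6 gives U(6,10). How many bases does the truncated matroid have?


Truncating U(7,10) to rank 6 gives U(6,10).
Bases of U(6,10) are all 6-element subsets of 10 elements.
Number of bases = C(10,6) = 10! / (6! * 4!) = 210.

210


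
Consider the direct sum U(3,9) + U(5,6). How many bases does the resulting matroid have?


Bases of a direct sum M1 + M2: |B| = |B(M1)| * |B(M2)|.
|B(U(3,9))| = C(9,3) = 84.
|B(U(5,6))| = C(6,5) = 6.
Total bases = 84 * 6 = 504.

504


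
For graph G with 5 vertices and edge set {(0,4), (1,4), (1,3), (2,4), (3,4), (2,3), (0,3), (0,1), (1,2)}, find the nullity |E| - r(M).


Cycle rank (nullity) = |E| - r(M) = |E| - (|V| - c).
|E| = 9, |V| = 5, c = 1.
Nullity = 9 - (5 - 1) = 9 - 4 = 5.

5


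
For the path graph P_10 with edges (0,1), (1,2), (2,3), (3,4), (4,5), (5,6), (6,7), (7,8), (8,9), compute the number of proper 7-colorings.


P(P_10, k) = k * (k-1)^(9).
P(7) = 7 * 6^9 = 7 * 10077696 = 70543872.

70543872


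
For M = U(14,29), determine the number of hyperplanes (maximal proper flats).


Hyperplanes of U(14,29) are flats of rank 13.
In a uniform matroid, these are exactly the (13)-element subsets.
Count = (29 choose 13) = 67863915.

67863915


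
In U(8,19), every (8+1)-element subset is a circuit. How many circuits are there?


In U(8,19), circuits are the (9)-element subsets.
Any set of 9 elements is dependent, and removing any one element gives
an independent set of size 8, so it is a minimal dependent set.
Number of circuits = (19 choose 9) = 92378.

92378


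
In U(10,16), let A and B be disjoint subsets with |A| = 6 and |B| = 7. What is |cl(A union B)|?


|A union B| = 6 + 7 = 13 (disjoint).
In U(10,16), cl(S) = S if |S| < 10, else cl(S) = E.
Since 13 >= 10, cl(A union B) = E.
|cl(A union B)| = 16.

16


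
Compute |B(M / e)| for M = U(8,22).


Contracting e from U(8,22) gives U(7,21).
Bases of U(7,21) = C(21,7) = 116280.

116280


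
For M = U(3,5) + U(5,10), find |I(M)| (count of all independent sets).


For a direct sum, |I(M1+M2)| = |I(M1)| * |I(M2)|.
|I(U(3,5))| = sum C(5,k) for k=0..3 = 26.
|I(U(5,10))| = sum C(10,k) for k=0..5 = 638.
Total = 26 * 638 = 16588.

16588


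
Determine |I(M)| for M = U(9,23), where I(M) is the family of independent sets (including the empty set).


Independent sets of U(9,23) are all subsets of size <= 9.
Count = C(23,0) + C(23,1) + C(23,2) + C(23,3) + C(23,4) + C(23,5) + C(23,6) + C(23,7) + C(23,8) + C(23,9)
     = 1 + 23 + 253 + 1771 + 8855 + 33649 + 100947 + 245157 + 490314 + 817190
     = 1698160.

1698160


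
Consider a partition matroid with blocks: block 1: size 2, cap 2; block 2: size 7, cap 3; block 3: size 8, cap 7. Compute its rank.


Rank of a partition matroid = sum of min(|Si|, ci) for each block.
= min(2,2) + min(7,3) + min(8,7)
= 2 + 3 + 7
= 12.

12


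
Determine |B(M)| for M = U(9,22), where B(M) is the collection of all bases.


Bases of U(9,22) are all 9-element subsets of the 22-element ground set.
Number of bases = C(22,9).
(22 choose 9) = 497420.

497420


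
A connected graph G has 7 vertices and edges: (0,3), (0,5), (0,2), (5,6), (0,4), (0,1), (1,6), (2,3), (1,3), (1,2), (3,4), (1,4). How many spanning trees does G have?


By Kirchhoff's matrix tree theorem, the number of spanning trees equals
the determinant of any cofactor of the Laplacian matrix L.
G has 7 vertices and 12 edges.
Computing the (6 x 6) cofactor determinant gives 255.

255


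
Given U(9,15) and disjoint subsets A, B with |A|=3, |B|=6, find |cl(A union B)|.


|A union B| = 3 + 6 = 9 (disjoint).
In U(9,15), cl(S) = S if |S| < 9, else cl(S) = E.
Since 9 >= 9, cl(A union B) = E.
|cl(A union B)| = 15.

15


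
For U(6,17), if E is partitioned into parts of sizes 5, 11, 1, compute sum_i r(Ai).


r(Ai) = min(|Ai|, 6) for each part.
Sum = min(5,6) + min(11,6) + min(1,6)
    = 5 + 6 + 1
    = 12.

12


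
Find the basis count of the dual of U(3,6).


The dual of U(r,n) is U(n-r, n) = U(3,6).
Bases of U(3,6) are all (3)-element subsets.
|B(M*)| = C(6,3) = (6 * 5 * 4) / (1 * 2 * 3) = 20.

20


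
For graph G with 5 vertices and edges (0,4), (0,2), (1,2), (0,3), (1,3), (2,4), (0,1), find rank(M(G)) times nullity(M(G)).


r(M) = |V| - c = 5 - 1 = 4.
nullity = |E| - r(M) = 7 - 4 = 3.
Product = 4 * 3 = 12.

12


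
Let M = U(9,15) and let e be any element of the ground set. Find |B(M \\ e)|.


Deleting e from U(9,15) gives U(9,14) since n > r.
Bases of U(9,14) = C(14,9) = 14! / (9! * 5!) = 2002.

2002


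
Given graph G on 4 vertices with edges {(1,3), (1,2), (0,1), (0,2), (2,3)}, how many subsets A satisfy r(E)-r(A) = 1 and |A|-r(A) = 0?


R(x,y) = sum over A in 2^E of x^(r(E)-r(A)) * y^(|A|-r(A)).
G has 4 vertices, 5 edges. r(E) = 3.
Enumerate all 2^5 = 32 subsets.
Count subsets with r(E)-r(A)=1 and |A|-r(A)=0: 10.

10
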